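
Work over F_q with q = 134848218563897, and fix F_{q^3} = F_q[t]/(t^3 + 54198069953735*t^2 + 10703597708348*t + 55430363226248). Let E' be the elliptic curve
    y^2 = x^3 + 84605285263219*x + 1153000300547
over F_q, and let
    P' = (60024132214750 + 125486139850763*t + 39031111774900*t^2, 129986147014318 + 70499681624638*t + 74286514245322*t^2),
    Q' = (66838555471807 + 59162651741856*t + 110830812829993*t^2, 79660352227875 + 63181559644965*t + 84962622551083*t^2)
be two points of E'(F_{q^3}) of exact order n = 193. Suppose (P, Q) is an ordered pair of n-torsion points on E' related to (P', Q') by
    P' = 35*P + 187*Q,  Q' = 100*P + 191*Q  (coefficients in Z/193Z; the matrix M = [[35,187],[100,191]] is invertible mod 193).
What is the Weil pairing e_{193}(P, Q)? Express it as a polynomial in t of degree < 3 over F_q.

The 193-Weil pairing on E[193] over F_{134848218563897} is alternating-bilinear: e_{193}(P',Q') = e_{193}(P,Q)^det(M).
det M = 35*191 - 187*100 = -12015 = 144 (mod 193); 144^{-1} = 63 (mod 193).
8-bit Miller (11000001) on E'/F_{134848218563897} with a'=84605285263219, b'=1153000300547: accumulate tangent/chord ratios at Q'+S and P'+S'.
f_P(D_Q)/f_Q(D_P) = 85553499349784 + 52952729697001*t + 3870485823747*t^2.
Hence e(P,Q) = 126531237988771 + 60256517134807*t + 17182919019086*t^2 in F_{134848218563897^3}^*.

126531237988771 + 60256517134807*t + 17182919019086*t^2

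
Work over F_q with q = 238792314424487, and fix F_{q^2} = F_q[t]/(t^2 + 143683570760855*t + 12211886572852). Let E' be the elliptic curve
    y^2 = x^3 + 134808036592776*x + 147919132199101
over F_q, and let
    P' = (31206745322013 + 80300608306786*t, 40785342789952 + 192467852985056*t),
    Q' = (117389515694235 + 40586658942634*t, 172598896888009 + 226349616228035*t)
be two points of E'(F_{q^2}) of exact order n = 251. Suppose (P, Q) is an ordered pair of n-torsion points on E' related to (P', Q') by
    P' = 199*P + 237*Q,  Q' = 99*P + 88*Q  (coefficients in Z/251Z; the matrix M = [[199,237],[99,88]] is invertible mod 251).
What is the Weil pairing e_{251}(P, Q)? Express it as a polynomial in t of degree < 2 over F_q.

101120138917572 + 147747932128178*t

Under M = [[199,237],[99,88]] in GL_2(Z/251), e_{251}(P',Q') = e_{251}(P,Q)^(199*88-237*99 mod 251).
Inverting 73 mod 251: 196. Thus e_{251}(P,Q) = e(P',Q')^{196}.
Build f_{251,P'} and f_{251,Q'} via the 8-bit ladder of 251=11111011_2; evaluate at shifted divisors; quotient in F_{238792314424487^2}.
e_{251}(P',Q') = 142513931066926 + 103958324345543*t.
Finally e_{251}(P,Q) = 101120138917572 + 147747932128178*t.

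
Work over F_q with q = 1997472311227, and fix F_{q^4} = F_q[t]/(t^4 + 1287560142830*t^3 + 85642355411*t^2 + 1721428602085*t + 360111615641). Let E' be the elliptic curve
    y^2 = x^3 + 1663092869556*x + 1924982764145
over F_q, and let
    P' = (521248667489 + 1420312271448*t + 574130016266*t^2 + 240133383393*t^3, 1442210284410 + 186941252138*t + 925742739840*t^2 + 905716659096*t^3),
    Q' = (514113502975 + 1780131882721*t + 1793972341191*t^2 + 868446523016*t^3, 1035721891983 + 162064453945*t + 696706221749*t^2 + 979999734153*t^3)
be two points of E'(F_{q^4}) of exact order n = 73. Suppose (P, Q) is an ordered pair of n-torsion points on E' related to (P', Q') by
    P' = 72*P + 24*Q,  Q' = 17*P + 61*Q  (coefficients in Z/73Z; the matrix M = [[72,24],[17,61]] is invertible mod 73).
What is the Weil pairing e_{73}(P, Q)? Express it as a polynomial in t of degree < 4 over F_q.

1713647344850 + 1903653513872*t + 1217732011682*t^2 + 431965858934*t^3

Since e_{73}(P,P)=e_{73}(Q,Q)=1 and e_{73}(Q,P)=e_{73}(P,Q)^{-1}, expanding e_{73}(72*P + 24*Q,17*P + 61*Q) leaves e(P,Q)^det(M).
Hence e(P,Q) = e(P',Q')^{40} where 40 = 42^{-1} mod 73.
Double-and-add over 1001001: 7-1 doublings, 3-1 additions; each step l_{T,T}/v_{2T} or l_{T,P'}/v at Q'+S for random S.
Miller gives e_{73}(P',Q') = 364823453053 + 211477440358*t + 1955252810612*t^2 + 1238950195028*t^3 in F_{1997472311227^4}.
Hence e(P,Q) = 1713647344850 + 1903653513872*t + 1217732011682*t^2 + 431965858934*t^3 in F_{1997472311227^4}^*.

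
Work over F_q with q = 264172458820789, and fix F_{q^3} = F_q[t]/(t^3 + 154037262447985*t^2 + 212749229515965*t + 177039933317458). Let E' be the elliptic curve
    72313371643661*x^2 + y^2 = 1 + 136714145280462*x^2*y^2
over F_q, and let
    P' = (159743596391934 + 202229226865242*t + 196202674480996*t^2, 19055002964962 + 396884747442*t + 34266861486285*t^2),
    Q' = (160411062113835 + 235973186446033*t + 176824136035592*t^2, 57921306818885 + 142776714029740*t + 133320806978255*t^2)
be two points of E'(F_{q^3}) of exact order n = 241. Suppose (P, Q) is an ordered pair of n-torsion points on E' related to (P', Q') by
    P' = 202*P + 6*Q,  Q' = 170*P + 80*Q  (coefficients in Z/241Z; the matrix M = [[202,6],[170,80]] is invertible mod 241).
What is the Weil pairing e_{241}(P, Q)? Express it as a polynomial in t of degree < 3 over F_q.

43682133557861 + 196320157610507*t + 89453673655741*t^2

Since e_{241}(P,P)=e_{241}(Q,Q)=1 and e_{241}(Q,P)=e_{241}(P,Q)^{-1}, expanding e_{241}(202*P + 6*Q,170*P + 80*Q) leaves e(P,Q)^det(M).
det(M) mod 241 = 198; its inverse in (Z/241)^* is 28 (check: 198*28 mod 241 = 1).
Map (x,y)_Ed via u=(1+y)/(1-y), v=(1+y)/((1-y)x) to Montgomery A=9619959680501,B=80263166180081; then to (a',b')=(0,226448243243505).
Run Miller on y^2=x^3+226448243243505 over F_{264172458820789}: ladder 11110001 (8 bits); e = f_P(D_Q)/f_Q(D_P).
Miller gives e_{241}(P',Q') = 100464767436820 + 156812243249950*t + 175385007036757*t^2 in F_{264172458820789^3}.
Raise to 28: e(P,Q) = 43682133557861 + 196320157610507*t + 89453673655741*t^2 in mu_{241}.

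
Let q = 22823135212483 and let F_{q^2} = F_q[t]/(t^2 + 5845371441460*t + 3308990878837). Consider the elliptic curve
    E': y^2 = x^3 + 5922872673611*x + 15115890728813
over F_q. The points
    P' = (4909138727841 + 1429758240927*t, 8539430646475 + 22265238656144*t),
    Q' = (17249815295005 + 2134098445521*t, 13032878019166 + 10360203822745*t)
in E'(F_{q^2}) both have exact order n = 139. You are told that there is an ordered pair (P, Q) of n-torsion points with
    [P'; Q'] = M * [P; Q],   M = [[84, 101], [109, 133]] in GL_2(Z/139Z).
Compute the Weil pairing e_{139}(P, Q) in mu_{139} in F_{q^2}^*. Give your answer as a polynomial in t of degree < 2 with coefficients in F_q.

19158042516338 + 11301593048297*t

e_{139} is bilinear + alternating on E[139], so e_{139}(84*P + 101*Q, 109*P + 133*Q) = e_{139}(P,Q)^(84*133-101*109).
84*133 - 101*109 = 163; reduced mod 139: det = 24, inverse 29.
8-bit Miller (10001011) on E'/F_{22823135212483} with a'=5922872673611, b'=15115890728813: accumulate tangent/chord ratios at Q'+S and P'+S'.
e_{139}(P',Q') = 5430940900674 + 19244221018842*t.
e_{139}(P,Q) = (5430940900674 + 19244221018842*t)^{29} = 19158042516338 + 11301593048297*t.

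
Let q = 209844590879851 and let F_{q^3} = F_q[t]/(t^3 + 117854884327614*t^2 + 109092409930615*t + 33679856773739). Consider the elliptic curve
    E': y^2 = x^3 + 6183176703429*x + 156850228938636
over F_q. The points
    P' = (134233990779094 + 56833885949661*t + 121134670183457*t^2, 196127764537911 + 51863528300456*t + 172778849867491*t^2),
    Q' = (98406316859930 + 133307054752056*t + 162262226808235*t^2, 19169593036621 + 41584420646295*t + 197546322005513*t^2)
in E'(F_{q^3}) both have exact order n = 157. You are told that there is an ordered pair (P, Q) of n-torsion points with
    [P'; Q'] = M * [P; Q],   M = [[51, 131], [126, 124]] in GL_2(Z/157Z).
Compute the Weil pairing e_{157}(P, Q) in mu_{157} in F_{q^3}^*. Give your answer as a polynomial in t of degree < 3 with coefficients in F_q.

Since e_{157}(P,P)=e_{157}(Q,Q)=1 and e_{157}(Q,P)=e_{157}(P,Q)^{-1}, expanding e_{157}(51*P + 131*Q,126*P + 124*Q) leaves e(P,Q)^det(M).
51*124 - 131*126 = -10182; reduced mod 157: det = 23, inverse 41.
Miller loop for e_{157} over F_{209844590879851^3}: bits of 157 = 10011101; 7 double steps + 4 add steps, l/v at each.
f_P(D_Q)/f_Q(D_P) = 69529116470423 + 70688911845660*t + 170837309425783*t^2.
Raise to 41: e(P,Q) = 202141322696165 + 194833181343004*t + 171102874814725*t^2 in mu_{157}.

202141322696165 + 194833181343004*t + 171102874814725*t^2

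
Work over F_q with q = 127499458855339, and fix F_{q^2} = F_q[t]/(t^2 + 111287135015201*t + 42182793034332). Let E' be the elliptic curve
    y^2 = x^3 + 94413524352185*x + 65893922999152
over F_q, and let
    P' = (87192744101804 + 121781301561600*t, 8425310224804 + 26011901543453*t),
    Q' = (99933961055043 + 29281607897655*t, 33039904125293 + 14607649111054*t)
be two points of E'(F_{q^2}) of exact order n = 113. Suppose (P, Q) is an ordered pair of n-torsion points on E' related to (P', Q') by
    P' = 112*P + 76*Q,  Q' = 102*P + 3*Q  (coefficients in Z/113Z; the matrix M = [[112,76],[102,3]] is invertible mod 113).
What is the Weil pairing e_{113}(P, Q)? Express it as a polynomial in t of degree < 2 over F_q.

13934123487310 + 37114101535477*t

Under M = [[112,76],[102,3]] in GL_2(Z/113), e_{113}(P',Q') = e_{113}(P,Q)^(112*3-76*102 mod 113).
Inverting 42 mod 113: 35. Thus e_{113}(P,Q) = e(P',Q')^{35}.
Double-and-add over 1110001: 7-1 doublings, 4-1 additions; each step l_{T,T}/v_{2T} or l_{T,P'}/v at Q'+S for random S.
f_P(D_Q)/f_Q(D_P) = 41701502860590 + 75890354253436*t.
Hence e(P,Q) = 13934123487310 + 37114101535477*t in F_{127499458855339^2}^*.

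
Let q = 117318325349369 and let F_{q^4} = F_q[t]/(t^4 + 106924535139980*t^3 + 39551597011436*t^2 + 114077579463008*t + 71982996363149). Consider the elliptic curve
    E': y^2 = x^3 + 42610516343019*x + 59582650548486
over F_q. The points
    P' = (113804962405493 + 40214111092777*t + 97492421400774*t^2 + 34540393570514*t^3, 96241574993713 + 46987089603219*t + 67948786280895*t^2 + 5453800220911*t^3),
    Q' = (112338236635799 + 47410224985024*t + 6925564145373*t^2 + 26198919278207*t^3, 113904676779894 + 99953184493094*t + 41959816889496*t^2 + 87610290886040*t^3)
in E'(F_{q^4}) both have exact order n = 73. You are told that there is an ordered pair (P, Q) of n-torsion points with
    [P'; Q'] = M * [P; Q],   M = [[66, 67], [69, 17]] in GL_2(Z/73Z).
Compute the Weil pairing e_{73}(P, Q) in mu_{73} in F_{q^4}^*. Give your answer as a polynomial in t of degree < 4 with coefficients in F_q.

36777936094576 + 19893944255032*t + 48784697681532*t^2 + 84229024750360*t^3

Since e_{73}(P,P)=e_{73}(Q,Q)=1 and e_{73}(Q,P)=e_{73}(P,Q)^{-1}, expanding e_{73}(66*P + 67*Q,69*P + 17*Q) leaves e(P,Q)^det(M).
66*17 - 67*69 = -3501; reduced mod 73: det = 3, inverse 49.
Double-and-add over 1001001: 7-1 doublings, 3-1 additions; each step l_{T,T}/v_{2T} or l_{T,P'}/v at Q'+S for random S.
The quotient is 17447452860000 + 18925814597261*t + 51708275638609*t^2 + 8917134153858*t^3.
Finally e_{73}(P,Q) = 36777936094576 + 19893944255032*t + 48784697681532*t^2 + 84229024750360*t^3.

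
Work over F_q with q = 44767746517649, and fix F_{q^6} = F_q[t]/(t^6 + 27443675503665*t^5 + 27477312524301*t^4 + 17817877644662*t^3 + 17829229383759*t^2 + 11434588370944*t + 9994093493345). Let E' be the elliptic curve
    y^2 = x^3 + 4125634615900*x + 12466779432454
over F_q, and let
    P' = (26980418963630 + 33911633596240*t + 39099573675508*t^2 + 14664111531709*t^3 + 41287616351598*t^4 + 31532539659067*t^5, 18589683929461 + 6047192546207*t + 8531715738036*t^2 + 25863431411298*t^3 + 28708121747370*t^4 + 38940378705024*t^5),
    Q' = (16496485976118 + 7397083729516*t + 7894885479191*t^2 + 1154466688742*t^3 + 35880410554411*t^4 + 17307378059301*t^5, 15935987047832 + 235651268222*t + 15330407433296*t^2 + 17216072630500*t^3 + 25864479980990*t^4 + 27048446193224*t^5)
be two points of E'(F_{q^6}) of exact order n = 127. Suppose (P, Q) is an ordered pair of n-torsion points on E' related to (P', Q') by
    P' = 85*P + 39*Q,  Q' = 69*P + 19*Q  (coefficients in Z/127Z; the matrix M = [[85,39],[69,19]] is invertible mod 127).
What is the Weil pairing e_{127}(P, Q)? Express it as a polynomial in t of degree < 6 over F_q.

Alternating bilinearity on E[127] (values in mu_{127} in F_{44767746517649^6}) gives e(P',Q') = e(P,Q)^det(M).
det M = 85*19 - 39*69 = -1076 = 67 (mod 127); 67^{-1} = 91 (mod 127).
Run Miller on y^2=x^3+4125634615900*x+12466779432454 over F_{44767746517649}: ladder 1111111 (7 bits); e = f_P(D_Q)/f_Q(D_P).
So e_{127}(P',Q') = 41818144593373 + 35418818275129*t + 32755647573075*t^2 + 39432216979163*t^3 + 6483673675687*t^4 + 34356904552441*t^5.
Thus e_{127}(P,Q) = 28378057757833 + 36206951114997*t + 23067199724760*t^2 + 4666479629321*t^3 + 26265316628527*t^4 + 3696897376118*t^5.

28378057757833 + 36206951114997*t + 23067199724760*t^2 + 4666479629321*t^3 + 26265316628527*t^4 + 3696897376118*t^5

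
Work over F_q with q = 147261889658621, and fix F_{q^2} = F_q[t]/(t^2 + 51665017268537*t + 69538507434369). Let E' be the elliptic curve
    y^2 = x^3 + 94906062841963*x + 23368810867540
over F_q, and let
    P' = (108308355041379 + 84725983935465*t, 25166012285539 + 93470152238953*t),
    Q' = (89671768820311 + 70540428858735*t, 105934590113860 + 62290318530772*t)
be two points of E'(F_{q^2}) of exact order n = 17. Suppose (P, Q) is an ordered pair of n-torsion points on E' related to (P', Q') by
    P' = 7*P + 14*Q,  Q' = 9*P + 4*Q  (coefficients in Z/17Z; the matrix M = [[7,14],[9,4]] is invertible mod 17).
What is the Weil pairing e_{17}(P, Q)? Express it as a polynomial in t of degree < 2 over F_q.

The 17-Weil pairing on E[17] over F_{147261889658621} is alternating-bilinear: e_{17}(P',Q') = e_{17}(P,Q)^det(M).
7*4 - 14*9 = -98; reduced mod 17: det = 4, inverse 13.
Run Miller on y^2=x^3+94906062841963*x+23368810867540 over F_{147261889658621}: ladder 10001 (5 bits); e = f_P(D_Q)/f_Q(D_P).
So e_{17}(P',Q') = 103394294614829 + 131890416684665*t.
(103394294614829 + 131890416684665*t)^{13} mod (147261889658621,f) = 144624007205632 + 122143429116353*t.

144624007205632 + 122143429116353*t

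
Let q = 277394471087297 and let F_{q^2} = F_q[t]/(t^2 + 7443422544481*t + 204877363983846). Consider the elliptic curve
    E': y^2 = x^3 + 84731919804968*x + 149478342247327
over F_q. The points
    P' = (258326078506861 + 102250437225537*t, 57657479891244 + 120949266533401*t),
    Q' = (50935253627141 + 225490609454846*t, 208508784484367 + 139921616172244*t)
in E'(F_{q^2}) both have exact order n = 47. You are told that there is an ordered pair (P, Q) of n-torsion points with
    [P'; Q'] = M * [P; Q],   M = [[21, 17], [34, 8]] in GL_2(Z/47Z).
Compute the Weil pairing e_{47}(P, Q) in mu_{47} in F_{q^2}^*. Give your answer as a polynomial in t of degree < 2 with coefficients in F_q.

218487222686689 + 175184881796475*t

The 47-Weil pairing on E[47] over F_{277394471087297} is alternating-bilinear: e_{47}(P',Q') = e_{47}(P,Q)^det(M).
det(M) mod 47 = 13; its inverse in (Z/47)^* is 29 (check: 13*29 mod 47 = 1).
Run Miller on y^2=x^3+84731919804968*x+149478342247327 over F_{277394471087297}: ladder 101111 (6 bits); e = f_P(D_Q)/f_Q(D_P).
Result: e(P',Q') = 169821300105120 + 196126668735245*t.
Thus e_{47}(P,Q) = 218487222686689 + 175184881796475*t.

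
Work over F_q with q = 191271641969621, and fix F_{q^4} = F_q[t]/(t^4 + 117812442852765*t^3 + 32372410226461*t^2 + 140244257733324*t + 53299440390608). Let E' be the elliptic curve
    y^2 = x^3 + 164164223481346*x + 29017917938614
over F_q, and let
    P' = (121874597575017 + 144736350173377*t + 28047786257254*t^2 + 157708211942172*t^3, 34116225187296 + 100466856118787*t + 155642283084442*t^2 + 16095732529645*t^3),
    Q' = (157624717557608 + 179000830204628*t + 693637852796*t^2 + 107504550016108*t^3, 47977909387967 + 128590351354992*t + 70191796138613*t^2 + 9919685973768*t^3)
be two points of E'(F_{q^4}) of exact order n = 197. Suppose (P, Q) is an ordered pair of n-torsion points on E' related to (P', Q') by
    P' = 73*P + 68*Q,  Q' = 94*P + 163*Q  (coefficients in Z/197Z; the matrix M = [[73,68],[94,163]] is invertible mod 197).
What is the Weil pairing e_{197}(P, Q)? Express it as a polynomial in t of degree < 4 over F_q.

145247200669935 + 986631520557*t + 156771964402048*t^2 + 166749539583328*t^3

Under M = [[73,68],[94,163]] in GL_2(Z/197), e_{197}(P',Q') = e_{197}(P,Q)^(73*163-68*94 mod 197).
Inverting 188 mod 197: 175. Thus e_{197}(P,Q) = e(P',Q')^{175}.
Build f_{197,P'} and f_{197,Q'} via the 8-bit ladder of 197=11000101_2; evaluate at shifted divisors; quotient in F_{191271641969621^4}.
e_{197}(P',Q') = 81697312043385 + 172772259647053*t + 68479961874674*t^2 + 143202482196839*t^3.
Thus e_{197}(P,Q) = 145247200669935 + 986631520557*t + 156771964402048*t^2 + 166749539583328*t^3.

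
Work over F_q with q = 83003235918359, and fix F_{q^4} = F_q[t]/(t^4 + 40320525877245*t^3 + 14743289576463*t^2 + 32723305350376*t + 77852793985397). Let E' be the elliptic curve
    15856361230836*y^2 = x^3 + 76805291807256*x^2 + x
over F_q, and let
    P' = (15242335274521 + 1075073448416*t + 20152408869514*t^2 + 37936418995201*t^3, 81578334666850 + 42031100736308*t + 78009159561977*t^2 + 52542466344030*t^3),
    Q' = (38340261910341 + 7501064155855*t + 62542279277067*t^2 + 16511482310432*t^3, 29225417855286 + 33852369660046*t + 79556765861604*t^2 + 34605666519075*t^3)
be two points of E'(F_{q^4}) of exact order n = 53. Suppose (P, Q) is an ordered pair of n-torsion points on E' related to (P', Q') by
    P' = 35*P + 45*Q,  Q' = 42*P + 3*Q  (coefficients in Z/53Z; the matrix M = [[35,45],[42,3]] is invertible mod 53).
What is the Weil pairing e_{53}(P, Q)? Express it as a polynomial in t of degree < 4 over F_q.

The 53-Weil pairing on E[53] over F_{83003235918359} is alternating-bilinear: e_{53}(P',Q') = e_{53}(P,Q)^det(M).
Hence e(P,Q) = e(P',Q')^{25} where 25 = 17^{-1} mod 53.
(x,y)|->(9819482044391x+68276473960101,9819482044391y) sends E' to y^2=x^3+38138945199879*x+29030035520079.
Double-and-add over 110101: 6-1 doublings, 4-1 additions; each step l_{T,T}/v_{2T} or l_{T,P'}/v at Q'+S for random S.
Miller gives e_{53}(P',Q') = 34125144139750 + 21510257410468*t + 42129001862027*t^2 + 75308528339837*t^3 in F_{83003235918359^4}.
Thus e_{53}(P,Q) = 80760211640066 + 7111537358057*t + 36595592580608*t^2 + 53236235456520*t^3.

80760211640066 + 7111537358057*t + 36595592580608*t^2 + 53236235456520*t^3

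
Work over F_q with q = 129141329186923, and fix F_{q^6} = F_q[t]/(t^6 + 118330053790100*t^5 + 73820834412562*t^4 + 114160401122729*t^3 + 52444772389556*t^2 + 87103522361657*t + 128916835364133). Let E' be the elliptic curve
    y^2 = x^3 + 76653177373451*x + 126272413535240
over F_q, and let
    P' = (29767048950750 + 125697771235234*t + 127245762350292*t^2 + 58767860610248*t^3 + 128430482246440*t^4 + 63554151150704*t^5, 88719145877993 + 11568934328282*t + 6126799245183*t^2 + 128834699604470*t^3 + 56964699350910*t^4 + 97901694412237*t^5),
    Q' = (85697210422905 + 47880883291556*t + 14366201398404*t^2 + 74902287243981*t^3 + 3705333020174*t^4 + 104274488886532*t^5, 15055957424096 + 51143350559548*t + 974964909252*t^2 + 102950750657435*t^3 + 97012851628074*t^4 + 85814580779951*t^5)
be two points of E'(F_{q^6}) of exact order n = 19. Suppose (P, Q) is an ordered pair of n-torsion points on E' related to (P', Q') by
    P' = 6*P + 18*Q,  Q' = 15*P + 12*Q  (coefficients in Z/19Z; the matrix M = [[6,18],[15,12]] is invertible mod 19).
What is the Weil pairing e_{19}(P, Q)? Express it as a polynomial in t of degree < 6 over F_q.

101777745747358 + 50881135241372*t + 86200815226648*t^2 + 79210579330559*t^3 + 35258353272951*t^4 + 36629459996973*t^5

Under M = [[6,18],[15,12]] in GL_2(Z/19), e_{19}(P',Q') = e_{19}(P,Q)^(6*12-18*15 mod 19).
Inverting 11 mod 19: 7. Thus e_{19}(P,Q) = e(P',Q')^{7}.
Miller loop for e_{19} over F_{129141329186923^6}: bits of 19 = 10011; 4 double steps + 2 add steps, l/v at each.
Miller gives e_{19}(P',Q') = 56243013083633 + 3604331538256*t + 51152425862379*t^2 + 94188915540886*t^3 + 114026977544049*t^4 + 51134765951518*t^5 in F_{129141329186923^6}.
Raise to 7: e(P,Q) = 101777745747358 + 50881135241372*t + 86200815226648*t^2 + 79210579330559*t^3 + 35258353272951*t^4 + 36629459996973*t^5 in mu_{19}.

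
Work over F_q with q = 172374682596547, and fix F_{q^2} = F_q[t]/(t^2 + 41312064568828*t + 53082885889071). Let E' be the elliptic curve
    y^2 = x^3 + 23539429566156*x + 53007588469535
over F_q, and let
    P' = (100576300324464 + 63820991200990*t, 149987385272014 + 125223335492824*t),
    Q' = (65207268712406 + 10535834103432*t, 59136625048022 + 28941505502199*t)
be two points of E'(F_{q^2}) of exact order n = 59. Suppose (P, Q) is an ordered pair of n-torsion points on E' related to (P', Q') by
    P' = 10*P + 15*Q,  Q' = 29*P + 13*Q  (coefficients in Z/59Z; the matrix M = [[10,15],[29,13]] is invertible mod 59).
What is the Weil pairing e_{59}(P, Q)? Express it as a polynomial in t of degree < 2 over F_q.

The 59-Weil pairing on E[59] over F_{172374682596547} is alternating-bilinear: e_{59}(P',Q') = e_{59}(P,Q)^det(M).
det(M) mod 59 = 49; its inverse in (Z/59)^* is 53 (check: 49*53 mod 59 = 1).
Run Miller on y^2=x^3+23539429566156*x+53007588469535 over F_{172374682596547}: ladder 111011 (6 bits); e = f_P(D_Q)/f_Q(D_P).
So e_{59}(P',Q') = 140052825393502 + 159522678752771*t.
(140052825393502 + 159522678752771*t)^{53} mod (172374682596547,f) = 18814655898681 + 67437308484987*t.

18814655898681 + 67437308484987*t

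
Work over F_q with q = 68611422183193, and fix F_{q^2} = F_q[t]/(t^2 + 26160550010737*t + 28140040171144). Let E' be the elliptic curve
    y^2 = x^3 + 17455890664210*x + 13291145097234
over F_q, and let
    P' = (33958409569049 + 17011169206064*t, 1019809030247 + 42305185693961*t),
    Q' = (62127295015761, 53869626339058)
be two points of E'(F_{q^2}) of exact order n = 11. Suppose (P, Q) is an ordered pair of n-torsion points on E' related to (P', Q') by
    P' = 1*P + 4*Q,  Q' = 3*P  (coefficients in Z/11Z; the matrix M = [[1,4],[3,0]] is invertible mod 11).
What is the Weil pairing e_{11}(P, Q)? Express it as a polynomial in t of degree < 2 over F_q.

58930214617188 + 218603778221*t

The 11-Weil pairing on E[11] over F_{68611422183193} is alternating-bilinear: e_{11}(P',Q') = e_{11}(P,Q)^det(M).
Hence e(P,Q) = e(P',Q')^{10} where 10 = 10^{-1} mod 11.
n = 11 = (1011)_2 (4 bits, wt 3); accumulate f_{11,P'}(Q'+S)/f_{11,P'}(S) along the 3-step ladder.
e_{11}(P',Q') = 65472190143284 + 68392818404972*t.
Hence e(P,Q) = 58930214617188 + 218603778221*t in F_{68611422183193^2}^*.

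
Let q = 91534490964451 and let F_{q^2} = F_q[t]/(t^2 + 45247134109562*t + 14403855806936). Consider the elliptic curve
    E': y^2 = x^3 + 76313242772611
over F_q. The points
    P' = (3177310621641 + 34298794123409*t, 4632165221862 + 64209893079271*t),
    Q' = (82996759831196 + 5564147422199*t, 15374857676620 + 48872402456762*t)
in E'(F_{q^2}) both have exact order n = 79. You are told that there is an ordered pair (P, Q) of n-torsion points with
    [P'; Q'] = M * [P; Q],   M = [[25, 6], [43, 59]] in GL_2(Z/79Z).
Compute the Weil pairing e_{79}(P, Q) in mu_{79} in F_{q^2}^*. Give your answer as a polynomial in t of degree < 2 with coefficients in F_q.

e_{79}(aP+bQ,cP+dQ) = e_{79}(P,Q)^(ad-bc); with (a,b,c,d)=(25,6,43,59) this gives the det-79 law.
Inverting 32 mod 79: 42. Thus e_{79}(P,Q) = e(P',Q')^{42}.
Miller loop for e_{79} over F_{91534490964451^2}: bits of 79 = 1001111; 6 double steps + 4 add steps, l/v at each.
Miller gives e_{79}(P',Q') = 7921237063056 + 75935964665398*t in F_{91534490964451^2}.
Raise to 42: e(P,Q) = 22381472910482 + 37966336383972*t in mu_{79}.

22381472910482 + 37966336383972*t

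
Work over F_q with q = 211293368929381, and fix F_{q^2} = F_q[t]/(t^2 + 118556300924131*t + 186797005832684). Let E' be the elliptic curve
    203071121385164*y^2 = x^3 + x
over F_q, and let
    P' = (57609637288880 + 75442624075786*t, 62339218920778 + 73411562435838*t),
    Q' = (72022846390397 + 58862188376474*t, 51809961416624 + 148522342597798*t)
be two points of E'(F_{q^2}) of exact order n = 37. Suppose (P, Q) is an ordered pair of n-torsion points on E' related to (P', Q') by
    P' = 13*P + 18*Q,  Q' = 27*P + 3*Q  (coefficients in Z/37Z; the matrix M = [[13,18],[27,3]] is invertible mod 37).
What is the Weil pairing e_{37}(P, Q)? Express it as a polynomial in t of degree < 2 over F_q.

71851099482740 + 143052854692616*t

Alternating bilinearity on E[37] (values in mu_{37} in F_{211293368929381^2}) gives e(P',Q') = e(P,Q)^det(M).
Inverting 34 mod 37: 12. Thus e_{37}(P,Q) = e(P',Q')^{12}.
(x,y)|->(68120788065885x,68120788065885y) sends E' to y^2=x^3+155192608471834*x.
Run Miller on y^2=x^3+155192608471834*x over F_{211293368929381}: ladder 100101 (6 bits); e = f_P(D_Q)/f_Q(D_P).
Result: e(P',Q') = 192728266893981 + 31529396325893*t.
Raise to 12: e(P,Q) = 71851099482740 + 143052854692616*t in mu_{37}.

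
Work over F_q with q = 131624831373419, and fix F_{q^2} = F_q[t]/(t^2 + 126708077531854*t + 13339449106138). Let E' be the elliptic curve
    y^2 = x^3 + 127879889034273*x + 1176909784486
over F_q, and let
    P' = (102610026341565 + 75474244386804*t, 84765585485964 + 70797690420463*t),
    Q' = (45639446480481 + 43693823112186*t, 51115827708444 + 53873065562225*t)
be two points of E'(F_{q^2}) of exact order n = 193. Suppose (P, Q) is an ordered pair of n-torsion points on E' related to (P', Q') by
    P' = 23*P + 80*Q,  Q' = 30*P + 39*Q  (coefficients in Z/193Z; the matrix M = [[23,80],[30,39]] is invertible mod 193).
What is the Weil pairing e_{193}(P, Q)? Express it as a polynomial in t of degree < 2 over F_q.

44438286320274 + 35126234279625*t

e_{193} is bilinear + alternating on E[193], so e_{193}(23*P + 80*Q, 30*P + 39*Q) = e_{193}(P,Q)^(23*39-80*30).
det(M) mod 193 = 41; its inverse in (Z/193)^* is 113 (check: 41*113 mod 193 = 1).
8-bit Miller (11000001) on E'/F_{131624831373419} with a'=127879889034273, b'=1176909784486: accumulate tangent/chord ratios at Q'+S and P'+S'.
f_P(D_Q)/f_Q(D_P) = 95744035290304 + 14363464490617*t.
Raise to 113: e(P,Q) = 44438286320274 + 35126234279625*t in mu_{193}.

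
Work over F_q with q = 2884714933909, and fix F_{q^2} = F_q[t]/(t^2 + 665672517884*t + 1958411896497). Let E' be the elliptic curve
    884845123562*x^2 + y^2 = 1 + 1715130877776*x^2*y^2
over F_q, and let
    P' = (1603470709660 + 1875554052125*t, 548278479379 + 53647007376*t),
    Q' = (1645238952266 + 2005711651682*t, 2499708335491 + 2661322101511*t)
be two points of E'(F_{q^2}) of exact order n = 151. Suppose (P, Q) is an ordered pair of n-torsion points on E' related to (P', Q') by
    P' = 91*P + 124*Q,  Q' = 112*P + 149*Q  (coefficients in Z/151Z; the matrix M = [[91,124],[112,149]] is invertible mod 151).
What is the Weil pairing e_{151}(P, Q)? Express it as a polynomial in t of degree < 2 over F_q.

e_{151}(aP+bQ,cP+dQ) = e_{151}(P,Q)^(ad-bc); with (a,b,c,d)=(91,124,112,149) this gives the det-151 law.
Hence e(P,Q) = e(P',Q')^{123} where 123 = 124^{-1} mod 151.
Edwards->Montgomery: u=(1+y)/(1-y), v=u/x -> 120738436480v^2=u^3+2704337776096u^2+u; then x_W=1234786028401u+2356472622829: y^2=x^3+1270637806401.
n = 151 = (10010111)_2 (8 bits, wt 5); accumulate f_{151,P'}(Q'+S)/f_{151,P'}(S) along the 7-step ladder.
f_P(D_Q)/f_Q(D_P) = 925272906572 + 1710122749080*t.
(925272906572 + 1710122749080*t)^{123} mod (2884714933909,f) = 2051100571405 + 2496449155010*t.

2051100571405 + 2496449155010*t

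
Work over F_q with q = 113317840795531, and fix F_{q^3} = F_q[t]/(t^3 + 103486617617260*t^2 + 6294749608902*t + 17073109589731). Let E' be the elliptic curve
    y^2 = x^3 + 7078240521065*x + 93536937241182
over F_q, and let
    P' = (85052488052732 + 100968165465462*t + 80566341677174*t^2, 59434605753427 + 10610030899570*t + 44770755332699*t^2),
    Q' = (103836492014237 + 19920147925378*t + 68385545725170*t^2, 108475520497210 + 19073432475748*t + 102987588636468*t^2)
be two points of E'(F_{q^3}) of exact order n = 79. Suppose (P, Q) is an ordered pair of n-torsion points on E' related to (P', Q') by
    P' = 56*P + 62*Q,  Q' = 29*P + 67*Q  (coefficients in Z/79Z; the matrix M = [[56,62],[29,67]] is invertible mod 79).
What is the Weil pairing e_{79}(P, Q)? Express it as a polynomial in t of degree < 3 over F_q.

82414405735806 + 30476175092423*t + 79453753418213*t^2

e_{79}(aP+bQ,cP+dQ) = e_{79}(P,Q)^(ad-bc); with (a,b,c,d)=(56,62,29,67) this gives the det-79 law.
Inverting 58 mod 79: 15. Thus e_{79}(P,Q) = e(P',Q')^{15}.
Run Miller on y^2=x^3+7078240521065*x+93536937241182 over F_{113317840795531}: ladder 1001111 (7 bits); e = f_P(D_Q)/f_Q(D_P).
So e_{79}(P',Q') = 109883057320184 + 88375449646571*t + 104389624931808*t^2.
Thus e_{79}(P,Q) = 82414405735806 + 30476175092423*t + 79453753418213*t^2.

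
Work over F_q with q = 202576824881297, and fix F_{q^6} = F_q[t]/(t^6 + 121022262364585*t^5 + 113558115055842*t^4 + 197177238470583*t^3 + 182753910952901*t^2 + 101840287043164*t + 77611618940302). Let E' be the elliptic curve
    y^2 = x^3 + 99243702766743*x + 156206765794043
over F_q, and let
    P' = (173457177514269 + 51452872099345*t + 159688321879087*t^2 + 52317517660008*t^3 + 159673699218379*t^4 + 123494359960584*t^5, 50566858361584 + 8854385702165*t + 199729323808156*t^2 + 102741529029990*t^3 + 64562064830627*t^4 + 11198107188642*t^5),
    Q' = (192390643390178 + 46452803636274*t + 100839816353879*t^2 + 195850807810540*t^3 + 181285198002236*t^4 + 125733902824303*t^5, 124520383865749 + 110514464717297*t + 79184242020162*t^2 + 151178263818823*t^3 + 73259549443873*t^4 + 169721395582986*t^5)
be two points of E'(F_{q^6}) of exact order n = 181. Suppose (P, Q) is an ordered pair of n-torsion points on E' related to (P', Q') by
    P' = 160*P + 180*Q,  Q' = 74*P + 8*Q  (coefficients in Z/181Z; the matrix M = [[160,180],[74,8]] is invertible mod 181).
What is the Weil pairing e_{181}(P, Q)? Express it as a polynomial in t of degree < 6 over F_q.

e_{181} is bilinear + alternating on E[181], so e_{181}(160*P + 180*Q, 74*P + 8*Q) = e_{181}(P,Q)^(160*8-180*74).
Hence e(P,Q) = e(P',Q')^{129} where 129 = 87^{-1} mod 181.
Double-and-add over 10110101: 8-1 doublings, 5-1 additions; each step l_{T,T}/v_{2T} or l_{T,P'}/v at Q'+S for random S.
f_P(D_Q)/f_Q(D_P) = 5464439650354 + 111373802571710*t + 197188064632977*t^2 + 170422236663985*t^3 + 64425680648900*t^4 + 114044067478738*t^5.
Hence e(P,Q) = 186977064571298 + 52694405212637*t + 33248709018706*t^2 + 75019349405155*t^3 + 17142988654050*t^4 + 159132534322607*t^5 in F_{202576824881297^6}^*.

186977064571298 + 52694405212637*t + 33248709018706*t^2 + 75019349405155*t^3 + 17142988654050*t^4 + 159132534322607*t^5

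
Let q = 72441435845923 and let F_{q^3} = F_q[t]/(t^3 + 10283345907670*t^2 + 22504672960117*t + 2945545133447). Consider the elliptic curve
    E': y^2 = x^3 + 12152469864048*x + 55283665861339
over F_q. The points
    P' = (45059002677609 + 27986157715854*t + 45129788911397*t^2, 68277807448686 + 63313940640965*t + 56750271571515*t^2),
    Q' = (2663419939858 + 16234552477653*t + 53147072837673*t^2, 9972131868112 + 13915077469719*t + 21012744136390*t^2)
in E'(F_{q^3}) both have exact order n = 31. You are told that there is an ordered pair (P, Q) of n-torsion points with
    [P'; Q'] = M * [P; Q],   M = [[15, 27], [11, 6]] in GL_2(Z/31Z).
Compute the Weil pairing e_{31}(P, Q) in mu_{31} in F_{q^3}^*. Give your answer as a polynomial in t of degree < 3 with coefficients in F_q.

Since e_{31}(P,P)=e_{31}(Q,Q)=1 and e_{31}(Q,P)=e_{31}(P,Q)^{-1}, expanding e_{31}(15*P + 27*Q,11*P + 6*Q) leaves e(P,Q)^det(M).
So e_{31}(P,Q) = e_{31}(P',Q')^{28}, since 10*28 = 1 mod 31.
5-bit Miller (11111) on E'/F_{72441435845923} with a'=12152469864048, b'=55283665861339: accumulate tangent/chord ratios at Q'+S and P'+S'.
The quotient is 51504657835518 + 67085742894379*t + 61588705640926*t^2.
e_{31}(P,Q) = (51504657835518 + 67085742894379*t + 61588705640926*t^2)^{28} = 64874948668330 + 18983910591455*t + 8901658567565*t^2.

64874948668330 + 18983910591455*t + 8901658567565*t^2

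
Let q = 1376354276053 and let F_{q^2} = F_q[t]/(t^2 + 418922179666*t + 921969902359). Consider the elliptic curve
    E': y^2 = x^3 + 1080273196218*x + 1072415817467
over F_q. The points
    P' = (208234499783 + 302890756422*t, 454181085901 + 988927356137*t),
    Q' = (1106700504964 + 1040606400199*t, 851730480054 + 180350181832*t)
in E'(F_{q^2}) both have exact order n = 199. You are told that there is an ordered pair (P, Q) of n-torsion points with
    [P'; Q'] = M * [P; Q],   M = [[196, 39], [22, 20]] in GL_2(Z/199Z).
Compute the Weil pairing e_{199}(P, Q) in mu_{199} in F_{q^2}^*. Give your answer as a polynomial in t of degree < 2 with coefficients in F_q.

379788761668 + 50966867890*t

Alternating bilinearity on E[199] (values in mu_{199} in F_{1376354276053^2}) gives e(P',Q') = e(P,Q)^det(M).
196*20 - 39*22 = 3062; reduced mod 199: det = 77, inverse 168.
Build f_{199,P'} and f_{199,Q'} via the 8-bit ladder of 199=11000111_2; evaluate at shifted divisors; quotient in F_{1376354276053^2}.
Result: e(P',Q') = 40579642120 + 544780321032*t.
Hence e(P,Q) = 379788761668 + 50966867890*t in F_{1376354276053^2}^*.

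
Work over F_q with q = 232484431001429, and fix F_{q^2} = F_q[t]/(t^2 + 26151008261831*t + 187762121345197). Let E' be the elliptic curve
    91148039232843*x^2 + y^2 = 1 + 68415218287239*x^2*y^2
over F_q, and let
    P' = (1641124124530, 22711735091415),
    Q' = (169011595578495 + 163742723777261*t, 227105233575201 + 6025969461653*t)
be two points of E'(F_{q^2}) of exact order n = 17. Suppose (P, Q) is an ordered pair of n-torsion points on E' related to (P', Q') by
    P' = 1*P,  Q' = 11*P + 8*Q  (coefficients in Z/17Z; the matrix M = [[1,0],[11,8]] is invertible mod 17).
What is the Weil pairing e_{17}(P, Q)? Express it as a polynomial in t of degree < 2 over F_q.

132095178413290 + 206507678208630*t

The 17-Weil pairing on E[17] over F_{232484431001429} is alternating-bilinear: e_{17}(P',Q') = e_{17}(P,Q)^det(M).
Inverting 8 mod 17: 15. Thus e_{17}(P,Q) = e(P',Q')^{15}.
Map (x,y)_Ed via u=(1+y)/(1-y), v=(1+y)/((1-y)x) to Montgomery A=16287878455019,B=46094193453376; then to (a',b')=(196584030002321,169947081996138).
5-bit Miller (10001) on E'/F_{232484431001429} with a'=196584030002321, b'=169947081996138: accumulate tangent/chord ratios at Q'+S and P'+S'.
So e_{17}(P',Q') = 159742792172088 + 221510414195802*t.
e_{17}(P,Q) = (159742792172088 + 221510414195802*t)^{15} = 132095178413290 + 206507678208630*t.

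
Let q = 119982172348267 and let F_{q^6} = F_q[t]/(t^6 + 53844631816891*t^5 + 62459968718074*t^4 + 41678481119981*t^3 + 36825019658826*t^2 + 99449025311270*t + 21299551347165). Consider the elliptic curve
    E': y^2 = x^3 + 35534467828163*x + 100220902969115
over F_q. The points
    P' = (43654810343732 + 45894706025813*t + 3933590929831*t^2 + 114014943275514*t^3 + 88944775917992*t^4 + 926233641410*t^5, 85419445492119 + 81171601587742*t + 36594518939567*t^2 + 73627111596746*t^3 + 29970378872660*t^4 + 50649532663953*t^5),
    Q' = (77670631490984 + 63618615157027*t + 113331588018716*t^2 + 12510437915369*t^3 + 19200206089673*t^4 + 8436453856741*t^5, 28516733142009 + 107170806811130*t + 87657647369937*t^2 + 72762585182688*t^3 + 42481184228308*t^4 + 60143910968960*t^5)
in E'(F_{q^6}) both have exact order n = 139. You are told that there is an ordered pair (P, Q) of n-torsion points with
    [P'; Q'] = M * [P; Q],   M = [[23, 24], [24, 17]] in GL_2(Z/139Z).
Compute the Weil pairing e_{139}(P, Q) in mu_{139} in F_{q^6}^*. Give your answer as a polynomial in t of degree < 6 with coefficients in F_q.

31955905246648 + 66328890213148*t + 9621802568799*t^2 + 46101606504253*t^3 + 87853022001041*t^4 + 14883455168411*t^5

The 139-Weil pairing on E[139] over F_{119982172348267} is alternating-bilinear: e_{139}(P',Q') = e_{139}(P,Q)^det(M).
Hence e(P,Q) = e(P',Q')^{3} where 3 = 93^{-1} mod 139.
8-bit Miller (10001011) on E'/F_{119982172348267} with a'=35534467828163, b'=100220902969115: accumulate tangent/chord ratios at Q'+S and P'+S'.
Result: e(P',Q') = 81309186511902 + 112848866873397*t + 79472568931635*t^2 + 112972831951444*t^3 + 118263170062505*t^4 + 39788187696728*t^5.
Hence e(P,Q) = 31955905246648 + 66328890213148*t + 9621802568799*t^2 + 46101606504253*t^3 + 87853022001041*t^4 + 14883455168411*t^5 in F_{119982172348267^6}^*.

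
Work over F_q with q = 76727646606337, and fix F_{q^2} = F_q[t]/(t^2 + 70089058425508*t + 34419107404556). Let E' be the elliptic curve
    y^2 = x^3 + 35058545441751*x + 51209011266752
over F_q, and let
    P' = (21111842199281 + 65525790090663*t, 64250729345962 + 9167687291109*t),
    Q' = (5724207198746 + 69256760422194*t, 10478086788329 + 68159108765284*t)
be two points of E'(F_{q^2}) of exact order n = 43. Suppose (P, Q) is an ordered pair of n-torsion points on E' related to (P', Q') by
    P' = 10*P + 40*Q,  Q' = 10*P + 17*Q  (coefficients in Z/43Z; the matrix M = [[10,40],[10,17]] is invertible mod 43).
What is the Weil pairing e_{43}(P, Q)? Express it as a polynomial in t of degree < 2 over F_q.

28091505383934 + 8512568629333*t

Under M = [[10,40],[10,17]] in GL_2(Z/43), e_{43}(P',Q') = e_{43}(P,Q)^(10*17-40*10 mod 43).
So e_{43}(P,Q) = e_{43}(P',Q')^{20}, since 28*20 = 1 mod 43.
Double-and-add over 101011: 6-1 doublings, 4-1 additions; each step l_{T,T}/v_{2T} or l_{T,P'}/v at Q'+S for random S.
Miller gives e_{43}(P',Q') = 8251800998098 + 4718909930681*t in F_{76727646606337^2}.
Thus e_{43}(P,Q) = 28091505383934 + 8512568629333*t.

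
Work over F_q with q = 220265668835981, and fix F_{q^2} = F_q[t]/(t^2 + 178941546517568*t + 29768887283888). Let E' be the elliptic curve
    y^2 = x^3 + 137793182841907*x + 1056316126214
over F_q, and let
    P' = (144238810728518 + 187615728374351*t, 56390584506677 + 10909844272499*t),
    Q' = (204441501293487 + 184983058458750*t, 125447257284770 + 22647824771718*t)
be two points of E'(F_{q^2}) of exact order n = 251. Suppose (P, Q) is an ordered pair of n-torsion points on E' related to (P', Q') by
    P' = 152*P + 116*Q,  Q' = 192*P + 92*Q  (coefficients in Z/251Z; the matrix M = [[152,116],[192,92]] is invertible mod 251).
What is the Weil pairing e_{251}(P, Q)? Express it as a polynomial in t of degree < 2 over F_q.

75921660824977 + 203062185658055*t

Under M = [[152,116],[192,92]] in GL_2(Z/251), e_{251}(P',Q') = e_{251}(P,Q)^(152*92-116*192 mod 251).
152*92 - 116*192 = -8288; reduced mod 251: det = 246, inverse 50.
Build f_{251,P'} and f_{251,Q'} via the 8-bit ladder of 251=11111011_2; evaluate at shifted divisors; quotient in F_{220265668835981^2}.
So e_{251}(P',Q') = 19901739956071 + 78251042751706*t.
Finally e_{251}(P,Q) = 75921660824977 + 203062185658055*t.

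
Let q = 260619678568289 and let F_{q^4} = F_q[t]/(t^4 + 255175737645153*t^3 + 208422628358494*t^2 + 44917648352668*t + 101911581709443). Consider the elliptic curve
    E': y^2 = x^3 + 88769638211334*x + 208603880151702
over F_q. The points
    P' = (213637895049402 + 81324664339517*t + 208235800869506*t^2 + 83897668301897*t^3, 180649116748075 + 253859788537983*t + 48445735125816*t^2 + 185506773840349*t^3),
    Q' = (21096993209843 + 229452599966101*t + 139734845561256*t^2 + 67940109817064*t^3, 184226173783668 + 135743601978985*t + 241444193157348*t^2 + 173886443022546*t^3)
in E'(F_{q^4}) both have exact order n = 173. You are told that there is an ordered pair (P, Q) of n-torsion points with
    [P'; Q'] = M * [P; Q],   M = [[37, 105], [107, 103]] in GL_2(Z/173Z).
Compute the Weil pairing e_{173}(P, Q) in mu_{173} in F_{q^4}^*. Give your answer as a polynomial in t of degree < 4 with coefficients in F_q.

e_{173} is bilinear + alternating on E[173], so e_{173}(37*P + 105*Q, 107*P + 103*Q) = e_{173}(P,Q)^(37*103-105*107).
So e_{173}(P,Q) = e_{173}(P',Q')^{150}, since 15*150 = 1 mod 173.
Miller loop for e_{173} over F_{260619678568289^4}: bits of 173 = 10101101; 7 double steps + 4 add steps, l/v at each.
Result: e(P',Q') = 58195916226799 + 122391900652811*t + 107544338600239*t^2 + 117699142495365*t^3.
Finally e_{173}(P,Q) = 114923013701472 + 22095294542078*t + 67204154568835*t^2 + 68480135651924*t^3.

114923013701472 + 22095294542078*t + 67204154568835*t^2 + 68480135651924*t^3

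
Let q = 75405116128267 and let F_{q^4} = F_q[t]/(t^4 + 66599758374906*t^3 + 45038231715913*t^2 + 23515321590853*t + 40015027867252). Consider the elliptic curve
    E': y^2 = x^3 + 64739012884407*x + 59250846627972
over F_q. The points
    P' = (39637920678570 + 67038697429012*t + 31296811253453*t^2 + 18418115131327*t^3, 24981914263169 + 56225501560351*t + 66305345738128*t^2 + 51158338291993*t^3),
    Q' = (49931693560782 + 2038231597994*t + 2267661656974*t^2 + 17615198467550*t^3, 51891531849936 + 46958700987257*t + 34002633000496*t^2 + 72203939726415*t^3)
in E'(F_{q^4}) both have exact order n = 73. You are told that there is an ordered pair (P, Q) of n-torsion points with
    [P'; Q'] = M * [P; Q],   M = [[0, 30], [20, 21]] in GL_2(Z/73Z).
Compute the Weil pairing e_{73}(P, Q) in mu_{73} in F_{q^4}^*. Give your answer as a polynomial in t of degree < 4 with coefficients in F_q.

Alternating bilinearity on E[73] (values in mu_{73} in F_{75405116128267^4}) gives e(P',Q') = e(P,Q)^det(M).
0*21 - 30*20 = -600; reduced mod 73: det = 57, inverse 41.
n = 73 = (1001001)_2 (7 bits, wt 3); accumulate f_{73,P'}(Q'+S)/f_{73,P'}(S) along the 6-step ladder.
The quotient is 24913957452578 + 55308955393930*t + 11349463154384*t^2 + 5629952590912*t^3.
Thus e_{73}(P,Q) = 29505069547555 + 6891106636801*t + 69696158396831*t^2 + 17374504908184*t^3.

29505069547555 + 6891106636801*t + 69696158396831*t^2 + 17374504908184*t^3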